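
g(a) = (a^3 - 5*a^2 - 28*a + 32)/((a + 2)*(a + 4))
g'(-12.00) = 0.70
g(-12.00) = -26.00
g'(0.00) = -6.50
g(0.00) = 4.00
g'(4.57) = 0.30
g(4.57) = -1.86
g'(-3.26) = -17.90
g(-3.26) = -38.07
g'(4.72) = 0.34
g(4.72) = -1.82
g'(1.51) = -1.44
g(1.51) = -0.94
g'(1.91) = -0.96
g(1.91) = -1.42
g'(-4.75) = -2.97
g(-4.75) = -26.66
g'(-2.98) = -30.24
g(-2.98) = -44.59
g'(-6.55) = -0.45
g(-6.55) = -24.14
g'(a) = (3*a^2 - 10*a - 28)/((a + 2)*(a + 4)) - (a^3 - 5*a^2 - 28*a + 32)/((a + 2)*(a + 4)^2) - (a^3 - 5*a^2 - 28*a + 32)/((a + 2)^2*(a + 4)) = (a^2 + 4*a - 26)/(a^2 + 4*a + 4)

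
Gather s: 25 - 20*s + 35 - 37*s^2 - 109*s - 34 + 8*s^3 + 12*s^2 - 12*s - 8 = 8*s^3 - 25*s^2 - 141*s + 18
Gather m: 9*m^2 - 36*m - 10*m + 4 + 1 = 9*m^2 - 46*m + 5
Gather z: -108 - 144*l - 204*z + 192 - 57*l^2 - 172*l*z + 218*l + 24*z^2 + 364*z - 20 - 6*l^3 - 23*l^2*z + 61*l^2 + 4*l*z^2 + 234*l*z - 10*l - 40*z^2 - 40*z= -6*l^3 + 4*l^2 + 64*l + z^2*(4*l - 16) + z*(-23*l^2 + 62*l + 120) + 64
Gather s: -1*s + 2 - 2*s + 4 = 6 - 3*s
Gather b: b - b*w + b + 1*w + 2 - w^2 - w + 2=b*(2 - w) - w^2 + 4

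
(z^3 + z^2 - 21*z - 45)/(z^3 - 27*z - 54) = (z - 5)/(z - 6)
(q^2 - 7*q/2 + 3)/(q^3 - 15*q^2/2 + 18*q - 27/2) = (q - 2)/(q^2 - 6*q + 9)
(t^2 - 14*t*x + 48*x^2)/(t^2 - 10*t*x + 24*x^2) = (-t + 8*x)/(-t + 4*x)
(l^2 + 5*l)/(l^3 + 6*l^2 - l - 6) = l*(l + 5)/(l^3 + 6*l^2 - l - 6)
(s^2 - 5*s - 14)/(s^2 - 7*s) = (s + 2)/s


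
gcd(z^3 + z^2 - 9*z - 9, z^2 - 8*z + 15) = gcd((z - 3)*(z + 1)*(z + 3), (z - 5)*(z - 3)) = z - 3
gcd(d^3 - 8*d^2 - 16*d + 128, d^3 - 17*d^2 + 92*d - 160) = d^2 - 12*d + 32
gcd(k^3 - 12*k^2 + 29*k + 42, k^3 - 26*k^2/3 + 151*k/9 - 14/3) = k - 6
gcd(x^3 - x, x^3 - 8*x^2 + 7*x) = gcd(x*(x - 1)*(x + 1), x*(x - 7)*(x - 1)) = x^2 - x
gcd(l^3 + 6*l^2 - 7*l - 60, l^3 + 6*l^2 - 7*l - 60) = l^3 + 6*l^2 - 7*l - 60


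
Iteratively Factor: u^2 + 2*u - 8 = (u - 2)*(u + 4)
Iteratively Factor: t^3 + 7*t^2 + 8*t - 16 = (t + 4)*(t^2 + 3*t - 4) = (t + 4)^2*(t - 1)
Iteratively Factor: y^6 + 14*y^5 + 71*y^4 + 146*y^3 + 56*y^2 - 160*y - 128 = (y + 4)*(y^5 + 10*y^4 + 31*y^3 + 22*y^2 - 32*y - 32) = (y + 2)*(y + 4)*(y^4 + 8*y^3 + 15*y^2 - 8*y - 16) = (y + 2)*(y + 4)^2*(y^3 + 4*y^2 - y - 4) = (y + 2)*(y + 4)^3*(y^2 - 1) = (y - 1)*(y + 2)*(y + 4)^3*(y + 1)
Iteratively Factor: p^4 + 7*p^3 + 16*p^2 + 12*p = (p + 2)*(p^3 + 5*p^2 + 6*p) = (p + 2)^2*(p^2 + 3*p) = p*(p + 2)^2*(p + 3)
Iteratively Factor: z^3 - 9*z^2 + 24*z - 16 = (z - 1)*(z^2 - 8*z + 16) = (z - 4)*(z - 1)*(z - 4)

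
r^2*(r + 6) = r^3 + 6*r^2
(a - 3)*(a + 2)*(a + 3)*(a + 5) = a^4 + 7*a^3 + a^2 - 63*a - 90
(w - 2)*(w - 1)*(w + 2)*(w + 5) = w^4 + 4*w^3 - 9*w^2 - 16*w + 20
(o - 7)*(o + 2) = o^2 - 5*o - 14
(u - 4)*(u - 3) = u^2 - 7*u + 12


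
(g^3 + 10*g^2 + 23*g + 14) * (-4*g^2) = -4*g^5 - 40*g^4 - 92*g^3 - 56*g^2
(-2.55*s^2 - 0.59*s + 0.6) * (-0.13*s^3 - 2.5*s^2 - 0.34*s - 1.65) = 0.3315*s^5 + 6.4517*s^4 + 2.264*s^3 + 2.9081*s^2 + 0.7695*s - 0.99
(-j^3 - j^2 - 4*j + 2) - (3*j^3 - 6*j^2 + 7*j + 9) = -4*j^3 + 5*j^2 - 11*j - 7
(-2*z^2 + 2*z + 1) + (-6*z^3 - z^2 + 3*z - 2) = -6*z^3 - 3*z^2 + 5*z - 1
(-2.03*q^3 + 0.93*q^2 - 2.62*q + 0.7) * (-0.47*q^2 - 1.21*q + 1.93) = 0.9541*q^5 + 2.0192*q^4 - 3.8118*q^3 + 4.6361*q^2 - 5.9036*q + 1.351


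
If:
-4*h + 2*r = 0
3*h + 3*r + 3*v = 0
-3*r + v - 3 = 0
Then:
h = -1/3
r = -2/3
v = 1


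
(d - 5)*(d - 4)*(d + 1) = d^3 - 8*d^2 + 11*d + 20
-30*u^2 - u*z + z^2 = (-6*u + z)*(5*u + z)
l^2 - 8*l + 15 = (l - 5)*(l - 3)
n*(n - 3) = n^2 - 3*n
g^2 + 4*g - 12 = (g - 2)*(g + 6)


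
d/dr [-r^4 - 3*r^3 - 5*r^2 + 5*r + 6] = -4*r^3 - 9*r^2 - 10*r + 5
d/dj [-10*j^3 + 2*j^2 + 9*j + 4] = -30*j^2 + 4*j + 9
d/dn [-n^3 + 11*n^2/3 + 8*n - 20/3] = -3*n^2 + 22*n/3 + 8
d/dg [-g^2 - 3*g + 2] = -2*g - 3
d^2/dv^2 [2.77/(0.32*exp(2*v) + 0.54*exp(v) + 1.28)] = (2.77*(0.64*exp(v) + 0.54)*(1.28*exp(v) + 1.08)*exp(v) - (3.5456*exp(v) + 1.4958)*(0.32*exp(2*v) + 0.54*exp(v) + 1.28))*exp(v)/(0.32*exp(2*v) + 0.54*exp(v) + 1.28)^3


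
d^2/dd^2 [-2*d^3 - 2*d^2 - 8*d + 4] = -12*d - 4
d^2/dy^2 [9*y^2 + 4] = 18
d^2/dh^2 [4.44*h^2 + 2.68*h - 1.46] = 8.88000000000000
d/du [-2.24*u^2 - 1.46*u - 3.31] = -4.48*u - 1.46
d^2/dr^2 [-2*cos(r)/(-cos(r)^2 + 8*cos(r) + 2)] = (cos(r) + 2)^2*(-148*cos(r) + 32*cos(2*r) + 4*cos(3*r) + 160)/(16*cos(r) - cos(2*r) + 3)^3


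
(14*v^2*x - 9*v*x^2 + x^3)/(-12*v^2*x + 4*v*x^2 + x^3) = (-7*v + x)/(6*v + x)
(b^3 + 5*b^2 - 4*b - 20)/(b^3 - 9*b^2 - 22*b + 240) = (b^2 - 4)/(b^2 - 14*b + 48)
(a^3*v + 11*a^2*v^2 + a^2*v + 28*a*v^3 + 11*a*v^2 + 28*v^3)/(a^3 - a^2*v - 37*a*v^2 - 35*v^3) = v*(-a^3 - 11*a^2*v - a^2 - 28*a*v^2 - 11*a*v - 28*v^2)/(-a^3 + a^2*v + 37*a*v^2 + 35*v^3)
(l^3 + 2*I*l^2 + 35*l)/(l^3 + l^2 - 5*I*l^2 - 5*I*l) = (l + 7*I)/(l + 1)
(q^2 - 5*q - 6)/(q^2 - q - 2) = (q - 6)/(q - 2)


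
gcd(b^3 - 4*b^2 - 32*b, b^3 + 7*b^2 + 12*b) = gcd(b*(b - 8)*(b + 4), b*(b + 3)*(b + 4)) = b^2 + 4*b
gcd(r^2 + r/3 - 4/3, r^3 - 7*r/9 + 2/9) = 1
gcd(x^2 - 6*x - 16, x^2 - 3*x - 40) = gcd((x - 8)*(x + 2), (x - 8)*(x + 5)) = x - 8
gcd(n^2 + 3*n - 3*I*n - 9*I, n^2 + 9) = n - 3*I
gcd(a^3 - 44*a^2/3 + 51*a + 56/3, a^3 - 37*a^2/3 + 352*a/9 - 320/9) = a - 8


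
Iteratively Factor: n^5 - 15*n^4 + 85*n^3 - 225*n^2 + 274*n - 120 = (n - 5)*(n^4 - 10*n^3 + 35*n^2 - 50*n + 24) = (n - 5)*(n - 4)*(n^3 - 6*n^2 + 11*n - 6) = (n - 5)*(n - 4)*(n - 3)*(n^2 - 3*n + 2) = (n - 5)*(n - 4)*(n - 3)*(n - 2)*(n - 1)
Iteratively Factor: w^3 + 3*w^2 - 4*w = (w)*(w^2 + 3*w - 4) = w*(w + 4)*(w - 1)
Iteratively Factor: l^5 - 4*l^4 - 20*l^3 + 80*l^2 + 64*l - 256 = (l + 4)*(l^4 - 8*l^3 + 12*l^2 + 32*l - 64) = (l - 4)*(l + 4)*(l^3 - 4*l^2 - 4*l + 16) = (l - 4)*(l + 2)*(l + 4)*(l^2 - 6*l + 8) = (l - 4)^2*(l + 2)*(l + 4)*(l - 2)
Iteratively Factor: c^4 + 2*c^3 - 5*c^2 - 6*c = (c + 3)*(c^3 - c^2 - 2*c) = (c - 2)*(c + 3)*(c^2 + c) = (c - 2)*(c + 1)*(c + 3)*(c)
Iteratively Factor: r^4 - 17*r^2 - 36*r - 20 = (r + 1)*(r^3 - r^2 - 16*r - 20) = (r + 1)*(r + 2)*(r^2 - 3*r - 10) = (r - 5)*(r + 1)*(r + 2)*(r + 2)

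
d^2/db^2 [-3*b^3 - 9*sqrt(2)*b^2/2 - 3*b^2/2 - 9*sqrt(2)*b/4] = -18*b - 9*sqrt(2) - 3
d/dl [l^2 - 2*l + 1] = 2*l - 2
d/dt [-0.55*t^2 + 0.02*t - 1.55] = 0.02 - 1.1*t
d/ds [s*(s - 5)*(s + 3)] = 3*s^2 - 4*s - 15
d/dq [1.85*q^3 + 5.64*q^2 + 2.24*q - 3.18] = 5.55*q^2 + 11.28*q + 2.24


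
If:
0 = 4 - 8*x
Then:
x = 1/2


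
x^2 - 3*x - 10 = (x - 5)*(x + 2)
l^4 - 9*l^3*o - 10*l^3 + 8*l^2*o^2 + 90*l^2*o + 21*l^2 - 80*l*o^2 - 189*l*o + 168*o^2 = (l - 7)*(l - 3)*(l - 8*o)*(l - o)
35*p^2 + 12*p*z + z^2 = (5*p + z)*(7*p + z)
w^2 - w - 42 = (w - 7)*(w + 6)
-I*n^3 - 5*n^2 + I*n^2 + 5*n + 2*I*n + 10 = (n - 2)*(n - 5*I)*(-I*n - I)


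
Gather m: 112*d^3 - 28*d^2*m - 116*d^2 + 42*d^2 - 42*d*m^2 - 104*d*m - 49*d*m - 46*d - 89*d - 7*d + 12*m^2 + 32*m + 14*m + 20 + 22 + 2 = 112*d^3 - 74*d^2 - 142*d + m^2*(12 - 42*d) + m*(-28*d^2 - 153*d + 46) + 44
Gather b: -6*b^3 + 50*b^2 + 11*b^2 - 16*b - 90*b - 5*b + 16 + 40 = -6*b^3 + 61*b^2 - 111*b + 56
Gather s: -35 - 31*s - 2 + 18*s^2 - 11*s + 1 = 18*s^2 - 42*s - 36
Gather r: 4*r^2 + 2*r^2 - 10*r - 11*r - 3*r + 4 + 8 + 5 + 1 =6*r^2 - 24*r + 18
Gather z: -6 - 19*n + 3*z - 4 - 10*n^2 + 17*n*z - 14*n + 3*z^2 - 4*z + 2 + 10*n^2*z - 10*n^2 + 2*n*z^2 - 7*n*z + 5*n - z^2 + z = -20*n^2 - 28*n + z^2*(2*n + 2) + z*(10*n^2 + 10*n) - 8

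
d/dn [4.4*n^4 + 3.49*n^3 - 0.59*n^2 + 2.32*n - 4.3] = 17.6*n^3 + 10.47*n^2 - 1.18*n + 2.32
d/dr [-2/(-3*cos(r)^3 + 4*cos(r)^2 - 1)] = 2*(9*cos(r) - 8)*sin(r)*cos(r)/(3*cos(r)^3 - 4*cos(r)^2 + 1)^2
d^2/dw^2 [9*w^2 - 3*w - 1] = 18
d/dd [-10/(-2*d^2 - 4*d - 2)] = 10*(-d - 1)/(d^2 + 2*d + 1)^2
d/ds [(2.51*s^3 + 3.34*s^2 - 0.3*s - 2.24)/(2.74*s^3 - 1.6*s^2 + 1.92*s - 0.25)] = (-13.1676*s^4 + 11.2824*s^3 + 22.4631*s^2 - 8.838*s + 4.3758)/(7.5076*s^6 - 8.768*s^5 + 13.0816*s^4 - 7.514*s^3 + 4.4864*s^2 - 0.96*s + 0.0625)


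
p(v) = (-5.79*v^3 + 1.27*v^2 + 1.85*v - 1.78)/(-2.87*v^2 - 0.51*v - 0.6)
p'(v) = (5.74*v + 0.51)*(-5.79*v^3 + 1.27*v^2 + 1.85*v - 1.78)/(-2.87*v^2 - 0.51*v - 0.6)^2 + (-17.37*v^2 + 2.54*v + 1.85)/(-2.87*v^2 - 0.51*v - 0.6)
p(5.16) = 9.47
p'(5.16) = 2.04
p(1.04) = 1.18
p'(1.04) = 1.57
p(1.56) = 2.12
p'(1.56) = 1.95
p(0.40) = 0.96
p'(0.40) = -2.19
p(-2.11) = -4.42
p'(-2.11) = 2.40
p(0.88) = 0.95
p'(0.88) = 1.24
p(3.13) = 5.31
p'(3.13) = 2.05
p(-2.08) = -4.35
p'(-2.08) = 2.42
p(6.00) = 11.18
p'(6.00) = 2.03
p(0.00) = 2.97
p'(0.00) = -5.60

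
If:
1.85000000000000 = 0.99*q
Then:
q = 1.87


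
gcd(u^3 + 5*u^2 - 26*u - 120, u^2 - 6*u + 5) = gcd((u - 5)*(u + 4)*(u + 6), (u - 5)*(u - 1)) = u - 5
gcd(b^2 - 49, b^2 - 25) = 1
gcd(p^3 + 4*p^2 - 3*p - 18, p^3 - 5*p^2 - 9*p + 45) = p + 3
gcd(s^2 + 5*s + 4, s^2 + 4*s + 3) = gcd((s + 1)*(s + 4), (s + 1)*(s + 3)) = s + 1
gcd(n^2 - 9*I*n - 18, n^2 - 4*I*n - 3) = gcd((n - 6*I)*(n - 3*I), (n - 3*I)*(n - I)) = n - 3*I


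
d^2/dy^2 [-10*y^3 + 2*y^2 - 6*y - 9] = 4 - 60*y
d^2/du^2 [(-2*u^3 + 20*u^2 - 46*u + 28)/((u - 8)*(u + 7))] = 56*(-5*u^3 + 111*u^2 - 951*u + 2389)/(u^6 - 3*u^5 - 165*u^4 + 335*u^3 + 9240*u^2 - 9408*u - 175616)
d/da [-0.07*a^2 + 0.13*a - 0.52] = 0.13 - 0.14*a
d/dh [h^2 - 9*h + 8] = 2*h - 9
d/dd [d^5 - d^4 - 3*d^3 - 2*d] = 5*d^4 - 4*d^3 - 9*d^2 - 2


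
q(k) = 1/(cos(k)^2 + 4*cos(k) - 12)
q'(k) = (2*sin(k)*cos(k) + 4*sin(k))/(cos(k)^2 + 4*cos(k) - 12)^2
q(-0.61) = -0.12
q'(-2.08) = -0.01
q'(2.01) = 0.02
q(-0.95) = -0.11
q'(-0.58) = -0.05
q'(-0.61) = -0.05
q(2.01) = -0.07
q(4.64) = -0.08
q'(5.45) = -0.05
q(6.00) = -0.14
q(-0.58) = -0.13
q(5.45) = -0.11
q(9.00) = -0.07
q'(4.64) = -0.03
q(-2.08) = -0.07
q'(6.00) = -0.03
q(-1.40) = -0.09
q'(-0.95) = -0.05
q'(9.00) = 0.00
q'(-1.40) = -0.03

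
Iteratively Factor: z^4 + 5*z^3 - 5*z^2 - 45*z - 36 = (z + 1)*(z^3 + 4*z^2 - 9*z - 36) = (z + 1)*(z + 3)*(z^2 + z - 12) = (z - 3)*(z + 1)*(z + 3)*(z + 4)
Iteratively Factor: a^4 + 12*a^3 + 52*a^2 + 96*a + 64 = (a + 2)*(a^3 + 10*a^2 + 32*a + 32) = (a + 2)*(a + 4)*(a^2 + 6*a + 8) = (a + 2)*(a + 4)^2*(a + 2)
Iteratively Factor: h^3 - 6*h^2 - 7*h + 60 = (h + 3)*(h^2 - 9*h + 20) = (h - 4)*(h + 3)*(h - 5)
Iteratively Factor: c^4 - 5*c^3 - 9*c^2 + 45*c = (c)*(c^3 - 5*c^2 - 9*c + 45) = c*(c - 5)*(c^2 - 9) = c*(c - 5)*(c + 3)*(c - 3)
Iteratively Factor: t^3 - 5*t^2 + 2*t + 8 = (t - 4)*(t^2 - t - 2) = (t - 4)*(t + 1)*(t - 2)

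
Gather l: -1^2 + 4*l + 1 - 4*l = 0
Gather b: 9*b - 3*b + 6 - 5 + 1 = 6*b + 2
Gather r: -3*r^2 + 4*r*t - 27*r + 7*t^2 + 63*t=-3*r^2 + r*(4*t - 27) + 7*t^2 + 63*t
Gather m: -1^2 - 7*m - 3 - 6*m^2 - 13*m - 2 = -6*m^2 - 20*m - 6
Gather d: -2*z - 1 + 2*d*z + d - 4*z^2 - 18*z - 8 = d*(2*z + 1) - 4*z^2 - 20*z - 9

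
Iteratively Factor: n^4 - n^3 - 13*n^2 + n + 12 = (n - 1)*(n^3 - 13*n - 12) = (n - 1)*(n + 3)*(n^2 - 3*n - 4) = (n - 4)*(n - 1)*(n + 3)*(n + 1)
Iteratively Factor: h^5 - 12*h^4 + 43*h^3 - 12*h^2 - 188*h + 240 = (h - 4)*(h^4 - 8*h^3 + 11*h^2 + 32*h - 60) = (h - 5)*(h - 4)*(h^3 - 3*h^2 - 4*h + 12) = (h - 5)*(h - 4)*(h - 2)*(h^2 - h - 6) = (h - 5)*(h - 4)*(h - 2)*(h + 2)*(h - 3)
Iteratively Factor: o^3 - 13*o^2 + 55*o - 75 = (o - 5)*(o^2 - 8*o + 15) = (o - 5)*(o - 3)*(o - 5)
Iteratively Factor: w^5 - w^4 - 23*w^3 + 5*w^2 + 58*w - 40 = (w - 1)*(w^4 - 23*w^2 - 18*w + 40) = (w - 1)^2*(w^3 + w^2 - 22*w - 40) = (w - 5)*(w - 1)^2*(w^2 + 6*w + 8) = (w - 5)*(w - 1)^2*(w + 4)*(w + 2)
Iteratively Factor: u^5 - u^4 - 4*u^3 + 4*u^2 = (u)*(u^4 - u^3 - 4*u^2 + 4*u) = u^2*(u^3 - u^2 - 4*u + 4) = u^2*(u + 2)*(u^2 - 3*u + 2) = u^2*(u - 1)*(u + 2)*(u - 2)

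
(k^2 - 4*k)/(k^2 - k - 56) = k*(4 - k)/(-k^2 + k + 56)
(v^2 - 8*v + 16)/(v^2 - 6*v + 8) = (v - 4)/(v - 2)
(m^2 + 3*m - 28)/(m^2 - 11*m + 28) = (m + 7)/(m - 7)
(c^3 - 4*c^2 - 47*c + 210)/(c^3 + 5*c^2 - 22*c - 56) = (c^2 - 11*c + 30)/(c^2 - 2*c - 8)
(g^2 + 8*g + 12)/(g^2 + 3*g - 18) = (g + 2)/(g - 3)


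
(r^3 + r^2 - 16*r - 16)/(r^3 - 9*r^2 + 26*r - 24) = (r^2 + 5*r + 4)/(r^2 - 5*r + 6)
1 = 1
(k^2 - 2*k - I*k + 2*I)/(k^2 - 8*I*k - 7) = (k - 2)/(k - 7*I)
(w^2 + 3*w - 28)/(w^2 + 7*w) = (w - 4)/w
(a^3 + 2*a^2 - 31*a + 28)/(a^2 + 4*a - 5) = (a^2 + 3*a - 28)/(a + 5)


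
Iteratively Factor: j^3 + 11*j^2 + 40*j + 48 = (j + 4)*(j^2 + 7*j + 12) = (j + 3)*(j + 4)*(j + 4)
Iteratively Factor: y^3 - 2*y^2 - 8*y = (y + 2)*(y^2 - 4*y) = y*(y + 2)*(y - 4)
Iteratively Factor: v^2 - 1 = (v + 1)*(v - 1)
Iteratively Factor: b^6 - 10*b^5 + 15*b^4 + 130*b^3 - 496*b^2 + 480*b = (b)*(b^5 - 10*b^4 + 15*b^3 + 130*b^2 - 496*b + 480) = b*(b - 3)*(b^4 - 7*b^3 - 6*b^2 + 112*b - 160) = b*(b - 5)*(b - 3)*(b^3 - 2*b^2 - 16*b + 32) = b*(b - 5)*(b - 3)*(b - 2)*(b^2 - 16) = b*(b - 5)*(b - 3)*(b - 2)*(b + 4)*(b - 4)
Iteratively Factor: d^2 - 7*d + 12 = (d - 3)*(d - 4)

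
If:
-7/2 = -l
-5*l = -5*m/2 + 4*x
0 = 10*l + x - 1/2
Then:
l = 7/2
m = -241/5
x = -69/2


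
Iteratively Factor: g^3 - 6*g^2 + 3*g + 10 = (g - 5)*(g^2 - g - 2) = (g - 5)*(g - 2)*(g + 1)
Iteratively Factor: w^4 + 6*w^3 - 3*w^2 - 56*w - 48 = (w - 3)*(w^3 + 9*w^2 + 24*w + 16) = (w - 3)*(w + 4)*(w^2 + 5*w + 4) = (w - 3)*(w + 4)^2*(w + 1)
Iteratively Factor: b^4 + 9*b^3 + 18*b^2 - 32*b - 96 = (b + 4)*(b^3 + 5*b^2 - 2*b - 24) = (b + 3)*(b + 4)*(b^2 + 2*b - 8) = (b + 3)*(b + 4)^2*(b - 2)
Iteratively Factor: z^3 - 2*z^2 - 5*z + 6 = (z + 2)*(z^2 - 4*z + 3) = (z - 3)*(z + 2)*(z - 1)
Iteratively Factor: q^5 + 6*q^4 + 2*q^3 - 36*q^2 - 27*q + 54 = (q + 3)*(q^4 + 3*q^3 - 7*q^2 - 15*q + 18) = (q - 1)*(q + 3)*(q^3 + 4*q^2 - 3*q - 18) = (q - 1)*(q + 3)^2*(q^2 + q - 6) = (q - 2)*(q - 1)*(q + 3)^2*(q + 3)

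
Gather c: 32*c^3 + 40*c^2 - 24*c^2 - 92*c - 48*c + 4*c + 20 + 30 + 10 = 32*c^3 + 16*c^2 - 136*c + 60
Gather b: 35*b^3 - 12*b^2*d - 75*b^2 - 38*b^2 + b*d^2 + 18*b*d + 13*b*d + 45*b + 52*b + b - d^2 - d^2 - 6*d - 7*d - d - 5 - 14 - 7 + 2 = 35*b^3 + b^2*(-12*d - 113) + b*(d^2 + 31*d + 98) - 2*d^2 - 14*d - 24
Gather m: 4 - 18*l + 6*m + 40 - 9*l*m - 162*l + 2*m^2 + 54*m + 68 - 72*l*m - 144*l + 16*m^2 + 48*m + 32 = -324*l + 18*m^2 + m*(108 - 81*l) + 144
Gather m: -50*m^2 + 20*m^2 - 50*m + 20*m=-30*m^2 - 30*m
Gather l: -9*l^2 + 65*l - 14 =-9*l^2 + 65*l - 14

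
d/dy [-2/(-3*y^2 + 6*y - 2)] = 12*(1 - y)/(3*y^2 - 6*y + 2)^2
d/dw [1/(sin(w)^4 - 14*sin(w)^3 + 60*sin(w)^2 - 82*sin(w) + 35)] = 2*(19*sin(w) + 2*cos(w)^2 - 43)*cos(w)/((sin(w) - 7)^2*(sin(w) - 5)^2*(sin(w) - 1)^3)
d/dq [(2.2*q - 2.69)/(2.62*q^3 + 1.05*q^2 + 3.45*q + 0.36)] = (-11.528*q^3 + 18.8334*q^2 + 5.649*q + 10.0725)/(6.8644*q^6 + 5.502*q^5 + 19.1805*q^4 + 9.1314*q^3 + 12.6585*q^2 + 2.484*q + 0.1296)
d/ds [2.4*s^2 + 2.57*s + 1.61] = 4.8*s + 2.57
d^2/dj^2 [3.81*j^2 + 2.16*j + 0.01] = 7.62000000000000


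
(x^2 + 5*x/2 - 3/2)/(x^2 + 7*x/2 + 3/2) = (2*x - 1)/(2*x + 1)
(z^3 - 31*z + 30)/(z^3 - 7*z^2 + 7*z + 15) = (z^2 + 5*z - 6)/(z^2 - 2*z - 3)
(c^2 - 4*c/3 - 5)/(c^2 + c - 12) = (c + 5/3)/(c + 4)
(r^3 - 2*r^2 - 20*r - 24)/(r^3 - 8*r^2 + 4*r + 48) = (r + 2)/(r - 4)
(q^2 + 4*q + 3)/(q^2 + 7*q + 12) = (q + 1)/(q + 4)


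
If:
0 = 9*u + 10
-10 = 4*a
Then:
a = -5/2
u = -10/9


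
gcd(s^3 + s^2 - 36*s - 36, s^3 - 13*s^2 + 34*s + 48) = s^2 - 5*s - 6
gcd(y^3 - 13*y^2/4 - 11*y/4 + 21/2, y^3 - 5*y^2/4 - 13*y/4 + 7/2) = y^2 - y/4 - 7/2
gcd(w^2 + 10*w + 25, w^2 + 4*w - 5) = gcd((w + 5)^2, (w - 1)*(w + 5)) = w + 5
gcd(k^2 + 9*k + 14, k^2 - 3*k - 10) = k + 2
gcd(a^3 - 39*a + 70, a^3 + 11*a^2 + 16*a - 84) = a^2 + 5*a - 14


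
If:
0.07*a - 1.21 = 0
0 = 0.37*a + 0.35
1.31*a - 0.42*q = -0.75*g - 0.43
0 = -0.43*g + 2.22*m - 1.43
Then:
No Solution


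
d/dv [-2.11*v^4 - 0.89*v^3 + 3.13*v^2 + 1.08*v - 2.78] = -8.44*v^3 - 2.67*v^2 + 6.26*v + 1.08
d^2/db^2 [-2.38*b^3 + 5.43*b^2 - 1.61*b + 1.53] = 10.86 - 14.28*b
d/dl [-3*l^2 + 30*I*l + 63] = -6*l + 30*I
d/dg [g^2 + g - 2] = 2*g + 1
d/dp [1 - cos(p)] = sin(p)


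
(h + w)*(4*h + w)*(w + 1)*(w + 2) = 4*h^2*w^2 + 12*h^2*w + 8*h^2 + 5*h*w^3 + 15*h*w^2 + 10*h*w + w^4 + 3*w^3 + 2*w^2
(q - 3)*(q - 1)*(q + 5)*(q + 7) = q^4 + 8*q^3 - 10*q^2 - 104*q + 105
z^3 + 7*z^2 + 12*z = z*(z + 3)*(z + 4)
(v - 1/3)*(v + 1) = v^2 + 2*v/3 - 1/3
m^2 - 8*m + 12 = (m - 6)*(m - 2)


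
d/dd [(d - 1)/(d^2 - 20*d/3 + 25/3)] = 3*(-3*d^2 + 6*d + 5)/(9*d^4 - 120*d^3 + 550*d^2 - 1000*d + 625)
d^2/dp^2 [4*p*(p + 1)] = 8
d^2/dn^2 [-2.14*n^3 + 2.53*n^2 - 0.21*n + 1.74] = 5.06 - 12.84*n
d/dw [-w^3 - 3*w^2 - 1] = 3*w*(-w - 2)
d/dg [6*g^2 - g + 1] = 12*g - 1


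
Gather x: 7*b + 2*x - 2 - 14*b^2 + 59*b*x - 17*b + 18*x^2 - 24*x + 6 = -14*b^2 - 10*b + 18*x^2 + x*(59*b - 22) + 4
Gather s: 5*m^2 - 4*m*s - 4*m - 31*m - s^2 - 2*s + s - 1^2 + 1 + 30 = 5*m^2 - 35*m - s^2 + s*(-4*m - 1) + 30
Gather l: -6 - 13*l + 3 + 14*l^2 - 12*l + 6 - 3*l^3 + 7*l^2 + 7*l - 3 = -3*l^3 + 21*l^2 - 18*l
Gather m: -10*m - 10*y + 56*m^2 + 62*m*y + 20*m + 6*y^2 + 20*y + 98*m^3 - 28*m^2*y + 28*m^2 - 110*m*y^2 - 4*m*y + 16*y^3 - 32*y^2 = 98*m^3 + m^2*(84 - 28*y) + m*(-110*y^2 + 58*y + 10) + 16*y^3 - 26*y^2 + 10*y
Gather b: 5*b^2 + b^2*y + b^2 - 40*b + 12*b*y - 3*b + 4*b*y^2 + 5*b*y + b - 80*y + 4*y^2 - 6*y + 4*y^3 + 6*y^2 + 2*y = b^2*(y + 6) + b*(4*y^2 + 17*y - 42) + 4*y^3 + 10*y^2 - 84*y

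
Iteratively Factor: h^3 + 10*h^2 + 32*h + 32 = (h + 4)*(h^2 + 6*h + 8) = (h + 4)^2*(h + 2)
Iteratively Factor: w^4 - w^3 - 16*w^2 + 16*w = (w + 4)*(w^3 - 5*w^2 + 4*w) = (w - 4)*(w + 4)*(w^2 - w) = w*(w - 4)*(w + 4)*(w - 1)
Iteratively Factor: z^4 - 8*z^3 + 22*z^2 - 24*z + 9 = (z - 1)*(z^3 - 7*z^2 + 15*z - 9) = (z - 1)^2*(z^2 - 6*z + 9) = (z - 3)*(z - 1)^2*(z - 3)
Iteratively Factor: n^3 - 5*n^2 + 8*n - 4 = (n - 2)*(n^2 - 3*n + 2) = (n - 2)*(n - 1)*(n - 2)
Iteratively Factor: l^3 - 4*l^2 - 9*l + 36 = (l - 3)*(l^2 - l - 12) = (l - 4)*(l - 3)*(l + 3)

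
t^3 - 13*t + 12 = (t - 3)*(t - 1)*(t + 4)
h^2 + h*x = h*(h + x)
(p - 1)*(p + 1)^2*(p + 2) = p^4 + 3*p^3 + p^2 - 3*p - 2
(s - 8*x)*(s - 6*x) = s^2 - 14*s*x + 48*x^2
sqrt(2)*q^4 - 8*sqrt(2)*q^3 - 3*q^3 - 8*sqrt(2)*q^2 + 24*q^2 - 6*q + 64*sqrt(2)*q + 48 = (q - 8)*(q - 3*sqrt(2))*(q + sqrt(2))*(sqrt(2)*q + 1)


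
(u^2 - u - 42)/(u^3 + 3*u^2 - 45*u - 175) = (u + 6)/(u^2 + 10*u + 25)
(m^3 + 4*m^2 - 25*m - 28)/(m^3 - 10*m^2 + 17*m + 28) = (m + 7)/(m - 7)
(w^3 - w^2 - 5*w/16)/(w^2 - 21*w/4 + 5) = w*(4*w + 1)/(4*(w - 4))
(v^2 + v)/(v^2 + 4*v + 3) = v/(v + 3)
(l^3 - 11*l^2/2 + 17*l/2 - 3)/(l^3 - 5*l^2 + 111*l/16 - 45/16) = 8*(2*l^2 - 5*l + 2)/(16*l^2 - 32*l + 15)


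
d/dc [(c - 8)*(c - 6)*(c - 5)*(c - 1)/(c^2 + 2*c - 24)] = 2*(c^5 - 7*c^4 - 88*c^3 + 1036*c^2 - 3528*c + 4056)/(c^4 + 4*c^3 - 44*c^2 - 96*c + 576)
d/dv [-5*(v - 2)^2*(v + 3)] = -15*v^2 + 10*v + 40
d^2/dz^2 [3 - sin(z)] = sin(z)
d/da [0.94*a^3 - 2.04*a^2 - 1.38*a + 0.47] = 2.82*a^2 - 4.08*a - 1.38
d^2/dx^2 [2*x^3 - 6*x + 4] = 12*x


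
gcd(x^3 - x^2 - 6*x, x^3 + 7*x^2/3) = x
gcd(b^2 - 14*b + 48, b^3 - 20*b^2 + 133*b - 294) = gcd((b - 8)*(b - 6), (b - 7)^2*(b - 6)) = b - 6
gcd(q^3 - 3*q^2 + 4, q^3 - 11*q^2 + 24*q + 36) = q + 1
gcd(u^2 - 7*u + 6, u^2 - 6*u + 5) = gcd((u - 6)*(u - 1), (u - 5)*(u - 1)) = u - 1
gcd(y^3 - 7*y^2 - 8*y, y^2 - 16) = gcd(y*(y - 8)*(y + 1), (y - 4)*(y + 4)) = 1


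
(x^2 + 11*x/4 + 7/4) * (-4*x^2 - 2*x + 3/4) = -4*x^4 - 13*x^3 - 47*x^2/4 - 23*x/16 + 21/16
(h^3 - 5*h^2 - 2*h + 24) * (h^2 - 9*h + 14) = h^5 - 14*h^4 + 57*h^3 - 28*h^2 - 244*h + 336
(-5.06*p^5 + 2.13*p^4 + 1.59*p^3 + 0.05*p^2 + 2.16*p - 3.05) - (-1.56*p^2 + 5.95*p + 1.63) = -5.06*p^5 + 2.13*p^4 + 1.59*p^3 + 1.61*p^2 - 3.79*p - 4.68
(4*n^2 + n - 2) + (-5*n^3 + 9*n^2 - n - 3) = -5*n^3 + 13*n^2 - 5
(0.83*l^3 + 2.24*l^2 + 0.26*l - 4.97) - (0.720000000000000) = 0.83*l^3 + 2.24*l^2 + 0.26*l - 5.69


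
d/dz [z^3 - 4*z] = 3*z^2 - 4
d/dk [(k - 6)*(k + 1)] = 2*k - 5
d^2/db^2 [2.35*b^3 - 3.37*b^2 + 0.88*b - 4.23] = 14.1*b - 6.74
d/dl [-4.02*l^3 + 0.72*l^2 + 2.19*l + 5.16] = -12.06*l^2 + 1.44*l + 2.19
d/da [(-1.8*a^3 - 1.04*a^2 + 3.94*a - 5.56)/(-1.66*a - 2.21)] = (5.976*a^3 + 13.6604*a^2 + 4.5968*a - 17.937)/(2.7556*a^2 + 7.3372*a + 4.8841)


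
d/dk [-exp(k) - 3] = -exp(k)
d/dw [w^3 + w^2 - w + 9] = 3*w^2 + 2*w - 1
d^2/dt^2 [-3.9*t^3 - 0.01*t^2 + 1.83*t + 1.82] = -23.4*t - 0.02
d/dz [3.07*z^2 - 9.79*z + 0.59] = 6.14*z - 9.79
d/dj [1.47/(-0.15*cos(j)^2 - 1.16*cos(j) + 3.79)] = -(0.441*cos(j) + 1.7052)*sin(j)/(0.15*cos(j)^2 + 1.16*cos(j) - 3.79)^2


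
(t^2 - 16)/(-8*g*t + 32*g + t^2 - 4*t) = (t + 4)/(-8*g + t)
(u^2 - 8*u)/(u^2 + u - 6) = u*(u - 8)/(u^2 + u - 6)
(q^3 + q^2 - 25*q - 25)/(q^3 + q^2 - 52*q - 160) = (q^2 - 4*q - 5)/(q^2 - 4*q - 32)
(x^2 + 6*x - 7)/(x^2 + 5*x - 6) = (x + 7)/(x + 6)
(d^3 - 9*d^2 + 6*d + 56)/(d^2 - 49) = (d^2 - 2*d - 8)/(d + 7)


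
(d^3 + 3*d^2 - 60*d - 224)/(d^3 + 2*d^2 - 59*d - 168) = (d + 4)/(d + 3)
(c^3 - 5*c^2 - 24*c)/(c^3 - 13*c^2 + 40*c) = (c + 3)/(c - 5)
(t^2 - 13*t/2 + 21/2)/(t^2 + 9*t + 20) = (2*t^2 - 13*t + 21)/(2*(t^2 + 9*t + 20))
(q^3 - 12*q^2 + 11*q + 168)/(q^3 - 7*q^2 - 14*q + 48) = (q - 7)/(q - 2)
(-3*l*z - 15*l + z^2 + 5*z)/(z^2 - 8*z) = (-3*l*z - 15*l + z^2 + 5*z)/(z*(z - 8))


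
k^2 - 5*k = k*(k - 5)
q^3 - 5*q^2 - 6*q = q*(q - 6)*(q + 1)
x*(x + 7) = x^2 + 7*x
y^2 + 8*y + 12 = (y + 2)*(y + 6)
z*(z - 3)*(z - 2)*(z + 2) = z^4 - 3*z^3 - 4*z^2 + 12*z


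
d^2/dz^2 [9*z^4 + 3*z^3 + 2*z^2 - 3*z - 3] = 108*z^2 + 18*z + 4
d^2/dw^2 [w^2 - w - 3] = 2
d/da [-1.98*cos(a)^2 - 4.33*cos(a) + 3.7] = (3.96*cos(a) + 4.33)*sin(a)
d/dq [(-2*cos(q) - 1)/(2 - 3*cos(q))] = 7*sin(q)/(3*cos(q) - 2)^2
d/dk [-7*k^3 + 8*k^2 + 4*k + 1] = -21*k^2 + 16*k + 4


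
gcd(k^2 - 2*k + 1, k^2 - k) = k - 1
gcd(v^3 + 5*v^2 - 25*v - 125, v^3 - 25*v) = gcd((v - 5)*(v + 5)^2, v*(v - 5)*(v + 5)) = v^2 - 25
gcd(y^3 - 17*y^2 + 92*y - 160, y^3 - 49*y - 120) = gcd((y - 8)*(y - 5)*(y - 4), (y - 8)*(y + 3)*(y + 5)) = y - 8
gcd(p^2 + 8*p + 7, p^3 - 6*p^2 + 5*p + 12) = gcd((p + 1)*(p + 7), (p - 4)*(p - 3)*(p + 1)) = p + 1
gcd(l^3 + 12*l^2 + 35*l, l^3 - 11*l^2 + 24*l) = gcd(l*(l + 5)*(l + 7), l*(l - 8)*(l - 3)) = l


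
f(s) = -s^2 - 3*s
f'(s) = -2*s - 3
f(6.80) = -66.64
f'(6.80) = -16.60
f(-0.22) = 0.61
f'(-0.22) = -2.56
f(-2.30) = 1.61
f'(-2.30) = 1.60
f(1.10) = -4.51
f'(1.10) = -5.20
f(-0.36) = 0.95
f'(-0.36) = -2.28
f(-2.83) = 0.48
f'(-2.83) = 2.66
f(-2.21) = 1.75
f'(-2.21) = 1.42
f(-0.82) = 1.79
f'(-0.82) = -1.36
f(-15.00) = -180.00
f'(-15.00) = 27.00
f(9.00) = -108.00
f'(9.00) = -21.00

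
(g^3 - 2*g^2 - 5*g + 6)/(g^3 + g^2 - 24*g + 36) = (g^2 + g - 2)/(g^2 + 4*g - 12)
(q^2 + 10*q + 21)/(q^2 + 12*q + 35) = (q + 3)/(q + 5)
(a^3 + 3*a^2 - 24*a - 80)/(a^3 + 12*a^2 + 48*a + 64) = (a - 5)/(a + 4)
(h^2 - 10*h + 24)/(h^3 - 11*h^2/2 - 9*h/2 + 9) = 2*(h - 4)/(2*h^2 + h - 3)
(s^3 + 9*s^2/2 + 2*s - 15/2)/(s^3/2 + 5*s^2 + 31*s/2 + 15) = (2*s^2 + 3*s - 5)/(s^2 + 7*s + 10)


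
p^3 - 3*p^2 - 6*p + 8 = (p - 4)*(p - 1)*(p + 2)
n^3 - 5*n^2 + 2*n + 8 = (n - 4)*(n - 2)*(n + 1)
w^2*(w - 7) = w^3 - 7*w^2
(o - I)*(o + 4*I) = o^2 + 3*I*o + 4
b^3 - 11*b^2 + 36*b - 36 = (b - 6)*(b - 3)*(b - 2)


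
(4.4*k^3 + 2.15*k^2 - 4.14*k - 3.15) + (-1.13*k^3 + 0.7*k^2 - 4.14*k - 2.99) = 3.27*k^3 + 2.85*k^2 - 8.28*k - 6.14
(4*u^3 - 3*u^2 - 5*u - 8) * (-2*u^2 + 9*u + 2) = -8*u^5 + 42*u^4 - 9*u^3 - 35*u^2 - 82*u - 16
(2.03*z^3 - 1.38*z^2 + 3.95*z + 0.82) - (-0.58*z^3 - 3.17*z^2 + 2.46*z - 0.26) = 2.61*z^3 + 1.79*z^2 + 1.49*z + 1.08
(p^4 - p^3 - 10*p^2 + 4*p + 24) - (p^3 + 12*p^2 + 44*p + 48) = p^4 - 2*p^3 - 22*p^2 - 40*p - 24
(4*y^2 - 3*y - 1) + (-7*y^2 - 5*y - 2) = -3*y^2 - 8*y - 3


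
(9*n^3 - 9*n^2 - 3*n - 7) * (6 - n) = -9*n^4 + 63*n^3 - 51*n^2 - 11*n - 42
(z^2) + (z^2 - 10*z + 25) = 2*z^2 - 10*z + 25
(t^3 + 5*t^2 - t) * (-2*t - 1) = -2*t^4 - 11*t^3 - 3*t^2 + t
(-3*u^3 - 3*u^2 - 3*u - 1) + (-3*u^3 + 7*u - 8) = -6*u^3 - 3*u^2 + 4*u - 9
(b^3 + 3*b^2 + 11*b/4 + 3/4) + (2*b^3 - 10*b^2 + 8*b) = 3*b^3 - 7*b^2 + 43*b/4 + 3/4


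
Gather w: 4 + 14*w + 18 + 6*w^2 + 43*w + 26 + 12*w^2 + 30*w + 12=18*w^2 + 87*w + 60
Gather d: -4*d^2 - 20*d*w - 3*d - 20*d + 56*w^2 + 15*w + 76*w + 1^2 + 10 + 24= -4*d^2 + d*(-20*w - 23) + 56*w^2 + 91*w + 35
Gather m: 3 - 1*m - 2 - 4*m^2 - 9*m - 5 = -4*m^2 - 10*m - 4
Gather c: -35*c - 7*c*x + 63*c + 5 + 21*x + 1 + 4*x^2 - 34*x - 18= c*(28 - 7*x) + 4*x^2 - 13*x - 12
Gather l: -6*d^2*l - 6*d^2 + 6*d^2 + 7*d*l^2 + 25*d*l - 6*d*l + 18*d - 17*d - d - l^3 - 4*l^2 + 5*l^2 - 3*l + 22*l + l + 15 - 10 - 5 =-l^3 + l^2*(7*d + 1) + l*(-6*d^2 + 19*d + 20)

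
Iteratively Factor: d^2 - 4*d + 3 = (d - 3)*(d - 1)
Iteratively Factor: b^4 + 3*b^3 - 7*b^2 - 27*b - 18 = (b + 3)*(b^3 - 7*b - 6) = (b + 2)*(b + 3)*(b^2 - 2*b - 3) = (b + 1)*(b + 2)*(b + 3)*(b - 3)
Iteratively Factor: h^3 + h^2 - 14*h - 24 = (h - 4)*(h^2 + 5*h + 6) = (h - 4)*(h + 3)*(h + 2)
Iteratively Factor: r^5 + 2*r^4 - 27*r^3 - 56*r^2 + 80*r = (r - 5)*(r^4 + 7*r^3 + 8*r^2 - 16*r) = (r - 5)*(r + 4)*(r^3 + 3*r^2 - 4*r) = (r - 5)*(r - 1)*(r + 4)*(r^2 + 4*r) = (r - 5)*(r - 1)*(r + 4)^2*(r)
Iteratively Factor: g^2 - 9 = (g + 3)*(g - 3)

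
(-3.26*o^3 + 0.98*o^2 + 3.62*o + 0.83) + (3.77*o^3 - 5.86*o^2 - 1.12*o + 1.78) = 0.51*o^3 - 4.88*o^2 + 2.5*o + 2.61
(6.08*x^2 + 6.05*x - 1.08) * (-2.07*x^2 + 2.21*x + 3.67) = -12.5856*x^4 + 0.913300000000001*x^3 + 37.9197*x^2 + 19.8167*x - 3.9636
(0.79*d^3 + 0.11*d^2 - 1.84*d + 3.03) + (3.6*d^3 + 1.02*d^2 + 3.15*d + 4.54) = 4.39*d^3 + 1.13*d^2 + 1.31*d + 7.57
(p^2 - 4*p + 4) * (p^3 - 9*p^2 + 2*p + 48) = p^5 - 13*p^4 + 42*p^3 + 4*p^2 - 184*p + 192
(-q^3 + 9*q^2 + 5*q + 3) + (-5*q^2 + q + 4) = -q^3 + 4*q^2 + 6*q + 7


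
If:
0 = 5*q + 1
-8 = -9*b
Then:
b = 8/9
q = -1/5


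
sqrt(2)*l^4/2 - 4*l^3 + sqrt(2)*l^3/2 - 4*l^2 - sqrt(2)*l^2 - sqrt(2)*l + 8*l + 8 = (l - 4*sqrt(2))*(l - sqrt(2))*(l + sqrt(2))*(sqrt(2)*l/2 + sqrt(2)/2)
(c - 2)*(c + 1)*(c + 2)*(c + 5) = c^4 + 6*c^3 + c^2 - 24*c - 20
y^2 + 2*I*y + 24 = (y - 4*I)*(y + 6*I)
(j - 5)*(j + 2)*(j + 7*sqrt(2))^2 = j^4 - 3*j^3 + 14*sqrt(2)*j^3 - 42*sqrt(2)*j^2 + 88*j^2 - 294*j - 140*sqrt(2)*j - 980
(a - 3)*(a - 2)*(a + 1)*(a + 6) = a^4 + 2*a^3 - 23*a^2 + 12*a + 36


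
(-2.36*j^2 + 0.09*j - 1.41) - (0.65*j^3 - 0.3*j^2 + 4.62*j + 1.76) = -0.65*j^3 - 2.06*j^2 - 4.53*j - 3.17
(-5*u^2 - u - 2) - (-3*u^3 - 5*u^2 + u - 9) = 3*u^3 - 2*u + 7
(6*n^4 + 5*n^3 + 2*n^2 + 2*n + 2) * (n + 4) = 6*n^5 + 29*n^4 + 22*n^3 + 10*n^2 + 10*n + 8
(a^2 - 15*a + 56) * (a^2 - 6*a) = a^4 - 21*a^3 + 146*a^2 - 336*a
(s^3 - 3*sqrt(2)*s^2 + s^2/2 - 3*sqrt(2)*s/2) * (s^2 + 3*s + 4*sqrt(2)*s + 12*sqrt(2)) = s^5 + sqrt(2)*s^4 + 7*s^4/2 - 45*s^3/2 + 7*sqrt(2)*s^3/2 - 84*s^2 + 3*sqrt(2)*s^2/2 - 36*s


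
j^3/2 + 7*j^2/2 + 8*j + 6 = (j/2 + 1)*(j + 2)*(j + 3)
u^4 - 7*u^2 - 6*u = u*(u - 3)*(u + 1)*(u + 2)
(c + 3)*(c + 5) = c^2 + 8*c + 15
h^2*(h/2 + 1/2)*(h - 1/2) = h^4/2 + h^3/4 - h^2/4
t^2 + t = t*(t + 1)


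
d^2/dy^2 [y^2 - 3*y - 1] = 2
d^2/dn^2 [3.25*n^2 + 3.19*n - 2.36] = 6.50000000000000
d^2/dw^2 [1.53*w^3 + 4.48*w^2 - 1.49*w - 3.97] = 9.18*w + 8.96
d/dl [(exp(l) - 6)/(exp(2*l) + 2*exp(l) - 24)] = (-2*(exp(l) - 6)*(exp(l) + 1) + exp(2*l) + 2*exp(l) - 24)*exp(l)/(exp(2*l) + 2*exp(l) - 24)^2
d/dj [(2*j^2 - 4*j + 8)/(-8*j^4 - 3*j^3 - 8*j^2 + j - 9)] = 2*(16*j^5 - 45*j^4 + 116*j^3 + 21*j^2 + 46*j + 14)/(64*j^8 + 48*j^7 + 137*j^6 + 32*j^5 + 202*j^4 + 38*j^3 + 145*j^2 - 18*j + 81)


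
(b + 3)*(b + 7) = b^2 + 10*b + 21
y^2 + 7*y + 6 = (y + 1)*(y + 6)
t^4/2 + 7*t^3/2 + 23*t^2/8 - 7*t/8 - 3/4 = (t/2 + 1/2)*(t - 1/2)*(t + 1/2)*(t + 6)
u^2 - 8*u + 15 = (u - 5)*(u - 3)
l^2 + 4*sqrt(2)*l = l*(l + 4*sqrt(2))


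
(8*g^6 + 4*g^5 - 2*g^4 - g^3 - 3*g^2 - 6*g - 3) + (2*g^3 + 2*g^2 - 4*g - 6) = 8*g^6 + 4*g^5 - 2*g^4 + g^3 - g^2 - 10*g - 9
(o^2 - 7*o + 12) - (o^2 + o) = 12 - 8*o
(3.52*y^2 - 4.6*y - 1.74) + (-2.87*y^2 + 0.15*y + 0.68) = 0.65*y^2 - 4.45*y - 1.06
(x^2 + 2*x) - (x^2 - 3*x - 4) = 5*x + 4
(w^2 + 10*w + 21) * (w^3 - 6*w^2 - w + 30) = w^5 + 4*w^4 - 40*w^3 - 106*w^2 + 279*w + 630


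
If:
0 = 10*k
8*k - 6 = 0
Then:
No Solution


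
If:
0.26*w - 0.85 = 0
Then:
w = 3.27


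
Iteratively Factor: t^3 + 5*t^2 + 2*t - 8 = (t + 4)*(t^2 + t - 2) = (t - 1)*(t + 4)*(t + 2)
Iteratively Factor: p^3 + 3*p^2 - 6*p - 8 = (p - 2)*(p^2 + 5*p + 4) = (p - 2)*(p + 1)*(p + 4)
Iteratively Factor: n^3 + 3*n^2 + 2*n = (n + 2)*(n^2 + n) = n*(n + 2)*(n + 1)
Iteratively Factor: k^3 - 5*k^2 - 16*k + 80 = (k + 4)*(k^2 - 9*k + 20) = (k - 4)*(k + 4)*(k - 5)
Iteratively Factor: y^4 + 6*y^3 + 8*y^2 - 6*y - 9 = (y + 3)*(y^3 + 3*y^2 - y - 3) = (y - 1)*(y + 3)*(y^2 + 4*y + 3) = (y - 1)*(y + 3)^2*(y + 1)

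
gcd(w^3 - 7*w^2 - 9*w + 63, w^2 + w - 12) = w - 3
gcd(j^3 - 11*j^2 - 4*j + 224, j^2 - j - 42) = j - 7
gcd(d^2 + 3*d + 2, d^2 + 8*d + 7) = d + 1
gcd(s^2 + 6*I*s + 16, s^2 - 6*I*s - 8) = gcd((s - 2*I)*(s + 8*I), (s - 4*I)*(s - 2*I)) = s - 2*I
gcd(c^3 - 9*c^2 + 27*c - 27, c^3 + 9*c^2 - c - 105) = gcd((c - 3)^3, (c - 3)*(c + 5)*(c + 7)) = c - 3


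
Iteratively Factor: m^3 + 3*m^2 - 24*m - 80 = (m + 4)*(m^2 - m - 20) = (m - 5)*(m + 4)*(m + 4)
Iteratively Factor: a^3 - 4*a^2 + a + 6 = (a - 2)*(a^2 - 2*a - 3) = (a - 2)*(a + 1)*(a - 3)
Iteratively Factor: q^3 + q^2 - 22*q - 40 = (q + 4)*(q^2 - 3*q - 10) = (q - 5)*(q + 4)*(q + 2)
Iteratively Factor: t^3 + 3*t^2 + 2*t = (t)*(t^2 + 3*t + 2) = t*(t + 2)*(t + 1)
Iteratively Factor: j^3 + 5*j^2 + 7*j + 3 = (j + 1)*(j^2 + 4*j + 3) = (j + 1)^2*(j + 3)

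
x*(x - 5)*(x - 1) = x^3 - 6*x^2 + 5*x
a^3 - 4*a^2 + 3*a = a*(a - 3)*(a - 1)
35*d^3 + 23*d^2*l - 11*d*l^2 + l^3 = (-7*d + l)*(-5*d + l)*(d + l)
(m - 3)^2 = m^2 - 6*m + 9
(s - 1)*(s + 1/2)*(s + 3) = s^3 + 5*s^2/2 - 2*s - 3/2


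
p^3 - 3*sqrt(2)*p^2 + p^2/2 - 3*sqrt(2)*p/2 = p*(p + 1/2)*(p - 3*sqrt(2))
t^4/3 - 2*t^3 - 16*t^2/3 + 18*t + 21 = (t/3 + 1/3)*(t - 7)*(t - 3)*(t + 3)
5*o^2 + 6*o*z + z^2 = (o + z)*(5*o + z)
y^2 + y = y*(y + 1)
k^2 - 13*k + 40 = (k - 8)*(k - 5)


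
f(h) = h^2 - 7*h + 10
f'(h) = 2*h - 7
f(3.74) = -2.19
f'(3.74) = 0.48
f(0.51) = 6.69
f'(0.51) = -5.98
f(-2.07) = 28.77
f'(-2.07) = -11.14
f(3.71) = -2.21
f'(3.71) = 0.42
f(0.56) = 6.39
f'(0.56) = -5.88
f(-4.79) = 66.47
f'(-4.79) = -16.58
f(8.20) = 19.84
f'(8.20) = 9.40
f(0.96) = 4.20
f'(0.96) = -5.08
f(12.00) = 70.00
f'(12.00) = 17.00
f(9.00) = 28.00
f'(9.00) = 11.00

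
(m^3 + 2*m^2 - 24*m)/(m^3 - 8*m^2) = (m^2 + 2*m - 24)/(m*(m - 8))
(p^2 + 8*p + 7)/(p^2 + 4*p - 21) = (p + 1)/(p - 3)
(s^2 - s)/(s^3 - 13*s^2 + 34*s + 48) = s*(s - 1)/(s^3 - 13*s^2 + 34*s + 48)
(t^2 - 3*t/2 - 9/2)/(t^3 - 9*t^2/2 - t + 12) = (t - 3)/(t^2 - 6*t + 8)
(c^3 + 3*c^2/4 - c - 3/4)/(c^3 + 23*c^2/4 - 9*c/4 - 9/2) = (c + 1)/(c + 6)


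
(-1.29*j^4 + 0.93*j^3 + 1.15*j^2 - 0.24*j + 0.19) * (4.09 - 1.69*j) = 2.1801*j^5 - 6.8478*j^4 + 1.8602*j^3 + 5.1091*j^2 - 1.3027*j + 0.7771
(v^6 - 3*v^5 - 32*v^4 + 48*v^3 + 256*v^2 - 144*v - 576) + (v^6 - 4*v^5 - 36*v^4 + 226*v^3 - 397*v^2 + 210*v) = 2*v^6 - 7*v^5 - 68*v^4 + 274*v^3 - 141*v^2 + 66*v - 576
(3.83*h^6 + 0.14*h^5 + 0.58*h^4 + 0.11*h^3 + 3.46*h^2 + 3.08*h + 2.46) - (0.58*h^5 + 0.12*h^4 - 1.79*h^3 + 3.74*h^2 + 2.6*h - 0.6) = 3.83*h^6 - 0.44*h^5 + 0.46*h^4 + 1.9*h^3 - 0.28*h^2 + 0.48*h + 3.06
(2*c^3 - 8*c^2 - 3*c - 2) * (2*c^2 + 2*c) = 4*c^5 - 12*c^4 - 22*c^3 - 10*c^2 - 4*c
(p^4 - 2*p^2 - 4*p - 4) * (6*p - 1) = 6*p^5 - p^4 - 12*p^3 - 22*p^2 - 20*p + 4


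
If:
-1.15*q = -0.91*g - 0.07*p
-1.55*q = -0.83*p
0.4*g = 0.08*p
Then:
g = 0.00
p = 0.00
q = 0.00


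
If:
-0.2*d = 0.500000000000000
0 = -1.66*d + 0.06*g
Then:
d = -2.50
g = -69.17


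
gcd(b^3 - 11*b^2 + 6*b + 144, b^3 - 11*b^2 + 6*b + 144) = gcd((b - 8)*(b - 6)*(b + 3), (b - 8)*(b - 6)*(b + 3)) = b^3 - 11*b^2 + 6*b + 144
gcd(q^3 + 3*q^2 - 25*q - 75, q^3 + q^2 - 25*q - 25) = q^2 - 25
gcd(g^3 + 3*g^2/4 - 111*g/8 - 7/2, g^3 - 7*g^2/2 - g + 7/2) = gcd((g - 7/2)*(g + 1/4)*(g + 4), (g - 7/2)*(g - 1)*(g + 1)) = g - 7/2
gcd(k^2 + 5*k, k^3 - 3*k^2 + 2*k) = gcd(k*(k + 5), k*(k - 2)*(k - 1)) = k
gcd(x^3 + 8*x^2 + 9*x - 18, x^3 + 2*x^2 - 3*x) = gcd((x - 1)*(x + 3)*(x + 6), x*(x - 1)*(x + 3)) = x^2 + 2*x - 3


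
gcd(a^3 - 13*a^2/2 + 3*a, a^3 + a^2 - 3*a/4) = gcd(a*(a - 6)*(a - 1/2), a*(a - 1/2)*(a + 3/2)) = a^2 - a/2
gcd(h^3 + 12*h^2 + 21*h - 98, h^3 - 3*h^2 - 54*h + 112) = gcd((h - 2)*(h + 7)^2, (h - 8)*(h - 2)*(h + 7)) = h^2 + 5*h - 14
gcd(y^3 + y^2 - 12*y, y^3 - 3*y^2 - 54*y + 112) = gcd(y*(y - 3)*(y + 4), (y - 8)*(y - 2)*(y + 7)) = 1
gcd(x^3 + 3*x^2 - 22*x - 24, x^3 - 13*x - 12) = x^2 - 3*x - 4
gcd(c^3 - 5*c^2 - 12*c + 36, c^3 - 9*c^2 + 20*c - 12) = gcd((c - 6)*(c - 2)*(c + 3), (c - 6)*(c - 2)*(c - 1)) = c^2 - 8*c + 12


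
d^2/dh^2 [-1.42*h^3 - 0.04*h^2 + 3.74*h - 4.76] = -8.52*h - 0.08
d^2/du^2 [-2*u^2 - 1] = -4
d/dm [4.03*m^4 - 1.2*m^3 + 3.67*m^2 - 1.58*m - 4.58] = 16.12*m^3 - 3.6*m^2 + 7.34*m - 1.58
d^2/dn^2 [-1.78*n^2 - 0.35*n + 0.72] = -3.56000000000000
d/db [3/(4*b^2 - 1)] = -24*b/(4*b^2 - 1)^2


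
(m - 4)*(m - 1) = m^2 - 5*m + 4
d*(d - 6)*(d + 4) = d^3 - 2*d^2 - 24*d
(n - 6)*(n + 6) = n^2 - 36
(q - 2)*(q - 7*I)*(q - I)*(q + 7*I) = q^4 - 2*q^3 - I*q^3 + 49*q^2 + 2*I*q^2 - 98*q - 49*I*q + 98*I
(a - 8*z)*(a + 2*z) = a^2 - 6*a*z - 16*z^2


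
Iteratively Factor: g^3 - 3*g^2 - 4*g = (g)*(g^2 - 3*g - 4) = g*(g + 1)*(g - 4)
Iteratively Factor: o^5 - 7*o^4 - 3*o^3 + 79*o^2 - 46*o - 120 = (o - 4)*(o^4 - 3*o^3 - 15*o^2 + 19*o + 30) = (o - 5)*(o - 4)*(o^3 + 2*o^2 - 5*o - 6) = (o - 5)*(o - 4)*(o - 2)*(o^2 + 4*o + 3) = (o - 5)*(o - 4)*(o - 2)*(o + 1)*(o + 3)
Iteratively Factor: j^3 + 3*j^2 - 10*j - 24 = (j - 3)*(j^2 + 6*j + 8) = (j - 3)*(j + 4)*(j + 2)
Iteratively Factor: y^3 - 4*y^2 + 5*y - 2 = (y - 1)*(y^2 - 3*y + 2) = (y - 2)*(y - 1)*(y - 1)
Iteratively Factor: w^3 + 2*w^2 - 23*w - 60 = (w + 3)*(w^2 - w - 20) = (w - 5)*(w + 3)*(w + 4)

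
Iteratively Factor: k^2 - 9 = (k - 3)*(k + 3)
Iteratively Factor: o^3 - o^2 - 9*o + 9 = (o + 3)*(o^2 - 4*o + 3) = (o - 3)*(o + 3)*(o - 1)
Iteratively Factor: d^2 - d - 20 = (d + 4)*(d - 5)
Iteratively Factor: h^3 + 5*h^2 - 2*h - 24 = (h - 2)*(h^2 + 7*h + 12) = (h - 2)*(h + 3)*(h + 4)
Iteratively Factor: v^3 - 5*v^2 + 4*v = (v - 4)*(v^2 - v) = (v - 4)*(v - 1)*(v)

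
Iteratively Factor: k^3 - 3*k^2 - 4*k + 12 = (k + 2)*(k^2 - 5*k + 6) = (k - 3)*(k + 2)*(k - 2)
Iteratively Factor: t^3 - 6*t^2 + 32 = (t - 4)*(t^2 - 2*t - 8) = (t - 4)^2*(t + 2)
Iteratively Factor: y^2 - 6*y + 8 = (y - 2)*(y - 4)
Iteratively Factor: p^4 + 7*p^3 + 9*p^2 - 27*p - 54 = (p + 3)*(p^3 + 4*p^2 - 3*p - 18) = (p - 2)*(p + 3)*(p^2 + 6*p + 9) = (p - 2)*(p + 3)^2*(p + 3)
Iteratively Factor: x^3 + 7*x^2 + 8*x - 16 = (x - 1)*(x^2 + 8*x + 16) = (x - 1)*(x + 4)*(x + 4)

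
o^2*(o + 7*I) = o^3 + 7*I*o^2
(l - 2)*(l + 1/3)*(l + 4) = l^3 + 7*l^2/3 - 22*l/3 - 8/3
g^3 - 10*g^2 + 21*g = g*(g - 7)*(g - 3)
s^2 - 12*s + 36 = (s - 6)^2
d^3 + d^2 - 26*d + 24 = (d - 4)*(d - 1)*(d + 6)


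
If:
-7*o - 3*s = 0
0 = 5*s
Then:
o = 0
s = 0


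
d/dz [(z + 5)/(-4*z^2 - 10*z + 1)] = (4*z^2 + 40*z + 51)/(16*z^4 + 80*z^3 + 92*z^2 - 20*z + 1)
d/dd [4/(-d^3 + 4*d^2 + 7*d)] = 4*(3*d^2 - 8*d - 7)/(d^2*(-d^2 + 4*d + 7)^2)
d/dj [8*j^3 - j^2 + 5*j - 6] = 24*j^2 - 2*j + 5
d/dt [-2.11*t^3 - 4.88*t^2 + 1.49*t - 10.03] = -6.33*t^2 - 9.76*t + 1.49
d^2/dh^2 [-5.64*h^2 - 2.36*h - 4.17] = -11.2800000000000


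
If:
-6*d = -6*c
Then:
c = d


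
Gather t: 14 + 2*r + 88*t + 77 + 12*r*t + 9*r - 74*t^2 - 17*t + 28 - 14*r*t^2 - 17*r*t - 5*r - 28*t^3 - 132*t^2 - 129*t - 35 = 6*r - 28*t^3 + t^2*(-14*r - 206) + t*(-5*r - 58) + 84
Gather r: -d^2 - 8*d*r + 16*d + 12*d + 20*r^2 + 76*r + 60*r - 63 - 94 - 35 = -d^2 + 28*d + 20*r^2 + r*(136 - 8*d) - 192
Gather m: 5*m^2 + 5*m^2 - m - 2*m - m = 10*m^2 - 4*m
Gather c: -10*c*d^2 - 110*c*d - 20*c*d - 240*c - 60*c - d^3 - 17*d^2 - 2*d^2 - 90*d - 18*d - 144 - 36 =c*(-10*d^2 - 130*d - 300) - d^3 - 19*d^2 - 108*d - 180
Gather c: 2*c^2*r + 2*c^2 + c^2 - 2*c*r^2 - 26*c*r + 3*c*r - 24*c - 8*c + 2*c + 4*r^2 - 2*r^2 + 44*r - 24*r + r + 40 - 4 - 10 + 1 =c^2*(2*r + 3) + c*(-2*r^2 - 23*r - 30) + 2*r^2 + 21*r + 27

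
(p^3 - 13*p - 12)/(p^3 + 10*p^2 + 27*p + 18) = (p - 4)/(p + 6)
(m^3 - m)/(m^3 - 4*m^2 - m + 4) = m/(m - 4)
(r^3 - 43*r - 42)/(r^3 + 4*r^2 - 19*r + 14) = (r^3 - 43*r - 42)/(r^3 + 4*r^2 - 19*r + 14)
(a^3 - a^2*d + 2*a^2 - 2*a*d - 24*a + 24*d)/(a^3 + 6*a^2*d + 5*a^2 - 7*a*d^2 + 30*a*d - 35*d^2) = (a^2 + 2*a - 24)/(a^2 + 7*a*d + 5*a + 35*d)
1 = 1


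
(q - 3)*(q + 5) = q^2 + 2*q - 15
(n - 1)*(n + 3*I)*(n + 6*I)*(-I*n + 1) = -I*n^4 + 10*n^3 + I*n^3 - 10*n^2 + 27*I*n^2 - 18*n - 27*I*n + 18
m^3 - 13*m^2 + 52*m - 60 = (m - 6)*(m - 5)*(m - 2)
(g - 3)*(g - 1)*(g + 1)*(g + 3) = g^4 - 10*g^2 + 9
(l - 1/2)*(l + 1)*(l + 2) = l^3 + 5*l^2/2 + l/2 - 1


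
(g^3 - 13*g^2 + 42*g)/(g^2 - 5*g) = (g^2 - 13*g + 42)/(g - 5)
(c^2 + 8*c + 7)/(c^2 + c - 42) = (c + 1)/(c - 6)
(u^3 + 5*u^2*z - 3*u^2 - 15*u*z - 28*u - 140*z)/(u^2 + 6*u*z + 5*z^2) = (u^2 - 3*u - 28)/(u + z)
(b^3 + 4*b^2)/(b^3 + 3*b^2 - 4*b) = b/(b - 1)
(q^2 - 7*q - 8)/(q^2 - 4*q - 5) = (q - 8)/(q - 5)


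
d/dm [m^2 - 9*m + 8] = 2*m - 9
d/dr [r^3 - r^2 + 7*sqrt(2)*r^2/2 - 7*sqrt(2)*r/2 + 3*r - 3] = 3*r^2 - 2*r + 7*sqrt(2)*r - 7*sqrt(2)/2 + 3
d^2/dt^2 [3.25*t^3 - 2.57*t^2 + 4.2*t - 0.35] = 19.5*t - 5.14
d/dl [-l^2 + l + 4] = 1 - 2*l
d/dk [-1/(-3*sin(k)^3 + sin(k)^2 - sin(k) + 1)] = (-9*sin(k)^2 + 2*sin(k) - 1)*cos(k)/(3*sin(k)^3 - sin(k)^2 + sin(k) - 1)^2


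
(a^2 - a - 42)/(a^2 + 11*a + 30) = (a - 7)/(a + 5)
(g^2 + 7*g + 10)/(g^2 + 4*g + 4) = (g + 5)/(g + 2)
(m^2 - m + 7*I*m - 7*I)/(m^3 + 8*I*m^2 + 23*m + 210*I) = (m - 1)/(m^2 + I*m + 30)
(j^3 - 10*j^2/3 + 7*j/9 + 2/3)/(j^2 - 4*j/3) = (9*j^3 - 30*j^2 + 7*j + 6)/(3*j*(3*j - 4))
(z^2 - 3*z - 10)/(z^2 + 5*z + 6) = (z - 5)/(z + 3)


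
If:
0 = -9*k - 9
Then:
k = -1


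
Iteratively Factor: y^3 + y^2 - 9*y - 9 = (y + 1)*(y^2 - 9) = (y - 3)*(y + 1)*(y + 3)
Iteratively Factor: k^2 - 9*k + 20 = (k - 5)*(k - 4)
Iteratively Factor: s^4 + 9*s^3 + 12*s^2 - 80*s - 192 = (s + 4)*(s^3 + 5*s^2 - 8*s - 48) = (s + 4)^2*(s^2 + s - 12) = (s + 4)^3*(s - 3)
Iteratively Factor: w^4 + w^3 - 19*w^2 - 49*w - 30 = (w - 5)*(w^3 + 6*w^2 + 11*w + 6) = (w - 5)*(w + 3)*(w^2 + 3*w + 2) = (w - 5)*(w + 1)*(w + 3)*(w + 2)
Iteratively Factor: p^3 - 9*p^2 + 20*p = (p)*(p^2 - 9*p + 20) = p*(p - 4)*(p - 5)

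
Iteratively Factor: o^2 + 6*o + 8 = (o + 2)*(o + 4)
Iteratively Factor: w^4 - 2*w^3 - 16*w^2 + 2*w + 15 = (w + 3)*(w^3 - 5*w^2 - w + 5) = (w + 1)*(w + 3)*(w^2 - 6*w + 5) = (w - 5)*(w + 1)*(w + 3)*(w - 1)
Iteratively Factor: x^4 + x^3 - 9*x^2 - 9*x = (x + 1)*(x^3 - 9*x) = x*(x + 1)*(x^2 - 9) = x*(x + 1)*(x + 3)*(x - 3)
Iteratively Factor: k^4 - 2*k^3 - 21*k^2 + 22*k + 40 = (k + 4)*(k^3 - 6*k^2 + 3*k + 10) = (k - 5)*(k + 4)*(k^2 - k - 2) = (k - 5)*(k - 2)*(k + 4)*(k + 1)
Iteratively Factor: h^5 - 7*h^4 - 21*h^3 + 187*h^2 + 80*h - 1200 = (h + 3)*(h^4 - 10*h^3 + 9*h^2 + 160*h - 400) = (h + 3)*(h + 4)*(h^3 - 14*h^2 + 65*h - 100) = (h - 5)*(h + 3)*(h + 4)*(h^2 - 9*h + 20) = (h - 5)*(h - 4)*(h + 3)*(h + 4)*(h - 5)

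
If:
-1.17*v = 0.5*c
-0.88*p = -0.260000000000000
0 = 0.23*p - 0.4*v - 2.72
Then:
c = 15.51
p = 0.30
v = -6.63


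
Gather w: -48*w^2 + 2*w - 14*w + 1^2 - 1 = -48*w^2 - 12*w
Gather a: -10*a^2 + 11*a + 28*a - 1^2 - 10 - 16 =-10*a^2 + 39*a - 27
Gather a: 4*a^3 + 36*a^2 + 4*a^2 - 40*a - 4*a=4*a^3 + 40*a^2 - 44*a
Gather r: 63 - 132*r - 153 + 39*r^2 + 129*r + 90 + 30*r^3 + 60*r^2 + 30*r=30*r^3 + 99*r^2 + 27*r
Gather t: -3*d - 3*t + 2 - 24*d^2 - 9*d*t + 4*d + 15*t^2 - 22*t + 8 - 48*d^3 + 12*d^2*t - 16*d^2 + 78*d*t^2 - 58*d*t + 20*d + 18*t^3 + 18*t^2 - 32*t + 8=-48*d^3 - 40*d^2 + 21*d + 18*t^3 + t^2*(78*d + 33) + t*(12*d^2 - 67*d - 57) + 18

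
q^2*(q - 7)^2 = q^4 - 14*q^3 + 49*q^2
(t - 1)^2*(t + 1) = t^3 - t^2 - t + 1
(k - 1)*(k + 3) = k^2 + 2*k - 3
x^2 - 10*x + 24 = (x - 6)*(x - 4)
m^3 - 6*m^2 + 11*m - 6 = (m - 3)*(m - 2)*(m - 1)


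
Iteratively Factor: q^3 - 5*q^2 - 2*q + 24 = (q - 3)*(q^2 - 2*q - 8) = (q - 4)*(q - 3)*(q + 2)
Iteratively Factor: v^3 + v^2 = (v + 1)*(v^2) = v*(v + 1)*(v)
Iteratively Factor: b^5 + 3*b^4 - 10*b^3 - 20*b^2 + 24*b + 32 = (b + 1)*(b^4 + 2*b^3 - 12*b^2 - 8*b + 32) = (b - 2)*(b + 1)*(b^3 + 4*b^2 - 4*b - 16) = (b - 2)*(b + 1)*(b + 2)*(b^2 + 2*b - 8) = (b - 2)*(b + 1)*(b + 2)*(b + 4)*(b - 2)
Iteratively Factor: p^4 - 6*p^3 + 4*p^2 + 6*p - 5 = (p + 1)*(p^3 - 7*p^2 + 11*p - 5) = (p - 1)*(p + 1)*(p^2 - 6*p + 5) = (p - 5)*(p - 1)*(p + 1)*(p - 1)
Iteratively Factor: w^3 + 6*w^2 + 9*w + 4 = (w + 4)*(w^2 + 2*w + 1) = (w + 1)*(w + 4)*(w + 1)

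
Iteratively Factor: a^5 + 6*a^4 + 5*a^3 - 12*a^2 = (a + 4)*(a^4 + 2*a^3 - 3*a^2) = a*(a + 4)*(a^3 + 2*a^2 - 3*a) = a*(a + 3)*(a + 4)*(a^2 - a) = a^2*(a + 3)*(a + 4)*(a - 1)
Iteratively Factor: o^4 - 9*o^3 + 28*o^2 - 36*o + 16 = (o - 2)*(o^3 - 7*o^2 + 14*o - 8) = (o - 4)*(o - 2)*(o^2 - 3*o + 2) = (o - 4)*(o - 2)*(o - 1)*(o - 2)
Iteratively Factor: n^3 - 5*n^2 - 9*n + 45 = (n - 5)*(n^2 - 9) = (n - 5)*(n - 3)*(n + 3)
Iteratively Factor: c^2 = (c)*(c)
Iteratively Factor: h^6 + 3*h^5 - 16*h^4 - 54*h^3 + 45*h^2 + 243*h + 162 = (h + 2)*(h^5 + h^4 - 18*h^3 - 18*h^2 + 81*h + 81) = (h + 2)*(h + 3)*(h^4 - 2*h^3 - 12*h^2 + 18*h + 27) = (h - 3)*(h + 2)*(h + 3)*(h^3 + h^2 - 9*h - 9) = (h - 3)^2*(h + 2)*(h + 3)*(h^2 + 4*h + 3) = (h - 3)^2*(h + 1)*(h + 2)*(h + 3)*(h + 3)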